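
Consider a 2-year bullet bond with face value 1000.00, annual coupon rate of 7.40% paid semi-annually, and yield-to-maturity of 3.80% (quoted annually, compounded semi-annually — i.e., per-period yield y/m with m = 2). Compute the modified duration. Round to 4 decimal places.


Coupon per period c = face * coupon_rate / m = 37.000000
Periods per year m = 2; per-period yield y/m = 0.019000
Number of cashflows N = 4
Cashflows (t years, CF_t, discount factor 1/(1+y/m)^(m*t), PV):
  t = 0.5000: CF_t = 37.000000, DF = 0.981354, PV = 36.310108
  t = 1.0000: CF_t = 37.000000, DF = 0.963056, PV = 35.633079
  t = 1.5000: CF_t = 37.000000, DF = 0.945099, PV = 34.968675
  t = 2.0000: CF_t = 1037.000000, DF = 0.927477, PV = 961.793905
Price P = sum_t PV_t = 1068.705767
First compute Macaulay numerator sum_t t * PV_t:
  t * PV_t at t = 0.5000: 18.155054
  t * PV_t at t = 1.0000: 35.633079
  t * PV_t at t = 1.5000: 52.453012
  t * PV_t at t = 2.0000: 1923.587809
Macaulay duration D = 2029.828954 / 1068.705767 = 1.899334
Modified duration = D / (1 + y/m) = 1.899334 / (1 + 0.019000) = 1.863919

Answer: Modified duration = 1.8639


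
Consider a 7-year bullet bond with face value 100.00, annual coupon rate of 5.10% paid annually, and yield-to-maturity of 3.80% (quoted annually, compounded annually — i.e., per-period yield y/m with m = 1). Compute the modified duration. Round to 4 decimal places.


Coupon per period c = face * coupon_rate / m = 5.100000
Periods per year m = 1; per-period yield y/m = 0.038000
Number of cashflows N = 7
Cashflows (t years, CF_t, discount factor 1/(1+y/m)^(m*t), PV):
  t = 1.0000: CF_t = 5.100000, DF = 0.963391, PV = 4.913295
  t = 2.0000: CF_t = 5.100000, DF = 0.928122, PV = 4.733425
  t = 3.0000: CF_t = 5.100000, DF = 0.894145, PV = 4.560139
  t = 4.0000: CF_t = 5.100000, DF = 0.861411, PV = 4.393198
  t = 5.0000: CF_t = 5.100000, DF = 0.829876, PV = 4.232368
  t = 6.0000: CF_t = 5.100000, DF = 0.799495, PV = 4.077426
  t = 7.0000: CF_t = 105.100000, DF = 0.770227, PV = 80.950818
Price P = sum_t PV_t = 107.860668
First compute Macaulay numerator sum_t t * PV_t:
  t * PV_t at t = 1.0000: 4.913295
  t * PV_t at t = 2.0000: 9.466849
  t * PV_t at t = 3.0000: 13.680418
  t * PV_t at t = 4.0000: 17.572791
  t * PV_t at t = 5.0000: 21.161839
  t * PV_t at t = 6.0000: 24.464554
  t * PV_t at t = 7.0000: 566.655726
Macaulay duration D = 657.915473 / 107.860668 = 6.099679
Modified duration = D / (1 + y/m) = 6.099679 / (1 + 0.038000) = 5.876377

Answer: Modified duration = 5.8764


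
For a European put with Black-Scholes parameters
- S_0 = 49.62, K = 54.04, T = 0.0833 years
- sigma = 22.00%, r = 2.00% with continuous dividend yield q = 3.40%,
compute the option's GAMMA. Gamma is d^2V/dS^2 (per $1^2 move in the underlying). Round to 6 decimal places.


Answer: Gamma = 0.052105

Derivation:
d1 = -1.3304949208; d2 = -1.3939907474
phi(d1) = 0.1646312919; exp(-qT) = 0.9971718069; exp(-rT) = 0.9983353870
Gamma = exp(-qT) * phi(d1) / (S * sigma * sqrt(T)) = 0.9971718069 * 0.1646312919 / (49.6200 * 0.2200 * 0.2886173938) = 0.052105


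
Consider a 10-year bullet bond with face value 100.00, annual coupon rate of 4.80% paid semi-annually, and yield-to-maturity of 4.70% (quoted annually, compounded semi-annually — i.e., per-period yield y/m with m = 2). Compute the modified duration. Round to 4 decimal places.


Answer: Modified duration = 7.8814

Derivation:
Coupon per period c = face * coupon_rate / m = 2.400000
Periods per year m = 2; per-period yield y/m = 0.023500
Number of cashflows N = 20
Cashflows (t years, CF_t, discount factor 1/(1+y/m)^(m*t), PV):
  t = 0.5000: CF_t = 2.400000, DF = 0.977040, PV = 2.344895
  t = 1.0000: CF_t = 2.400000, DF = 0.954606, PV = 2.291055
  t = 1.5000: CF_t = 2.400000, DF = 0.932688, PV = 2.238452
  t = 2.0000: CF_t = 2.400000, DF = 0.911273, PV = 2.187056
  t = 2.5000: CF_t = 2.400000, DF = 0.890350, PV = 2.136840
  t = 3.0000: CF_t = 2.400000, DF = 0.869907, PV = 2.087777
  t = 3.5000: CF_t = 2.400000, DF = 0.849934, PV = 2.039841
  t = 4.0000: CF_t = 2.400000, DF = 0.830419, PV = 1.993005
  t = 4.5000: CF_t = 2.400000, DF = 0.811352, PV = 1.947245
  t = 5.0000: CF_t = 2.400000, DF = 0.792723, PV = 1.902536
  t = 5.5000: CF_t = 2.400000, DF = 0.774522, PV = 1.858852
  t = 6.0000: CF_t = 2.400000, DF = 0.756739, PV = 1.816172
  t = 6.5000: CF_t = 2.400000, DF = 0.739363, PV = 1.774472
  t = 7.0000: CF_t = 2.400000, DF = 0.722387, PV = 1.733730
  t = 7.5000: CF_t = 2.400000, DF = 0.705801, PV = 1.693923
  t = 8.0000: CF_t = 2.400000, DF = 0.689596, PV = 1.655029
  t = 8.5000: CF_t = 2.400000, DF = 0.673762, PV = 1.617029
  t = 9.0000: CF_t = 2.400000, DF = 0.658292, PV = 1.579901
  t = 9.5000: CF_t = 2.400000, DF = 0.643178, PV = 1.543626
  t = 10.0000: CF_t = 102.400000, DF = 0.628410, PV = 64.349180
Price P = sum_t PV_t = 100.790617
First compute Macaulay numerator sum_t t * PV_t:
  t * PV_t at t = 0.5000: 1.172447
  t * PV_t at t = 1.0000: 2.291055
  t * PV_t at t = 1.5000: 3.357677
  t * PV_t at t = 2.0000: 4.374111
  t * PV_t at t = 2.5000: 5.342100
  t * PV_t at t = 3.0000: 6.263332
  t * PV_t at t = 3.5000: 7.139443
  t * PV_t at t = 4.0000: 7.972021
  t * PV_t at t = 4.5000: 8.762603
  t * PV_t at t = 5.0000: 9.512678
  t * PV_t at t = 5.5000: 10.223689
  t * PV_t at t = 6.0000: 10.897035
  t * PV_t at t = 6.5000: 11.534070
  t * PV_t at t = 7.0000: 12.136108
  t * PV_t at t = 7.5000: 12.704419
  t * PV_t at t = 8.0000: 13.240234
  t * PV_t at t = 8.5000: 13.744748
  t * PV_t at t = 9.0000: 14.219113
  t * PV_t at t = 9.5000: 14.664449
  t * PV_t at t = 10.0000: 643.491799
Macaulay duration D = 813.043132 / 100.790617 = 8.066655
Modified duration = D / (1 + y/m) = 8.066655 / (1 + 0.023500) = 7.881441


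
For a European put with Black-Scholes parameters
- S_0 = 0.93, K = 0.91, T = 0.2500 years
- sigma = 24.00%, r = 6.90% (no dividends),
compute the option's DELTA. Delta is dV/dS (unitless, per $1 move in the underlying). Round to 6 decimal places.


Answer: Delta = -0.350150

Derivation:
d1 = 0.3849165553; d2 = 0.2649165553
phi(d1) = 0.3704566258; exp(-qT) = 1.0000000000; exp(-rT) = 0.9828979294
N(-d1) = 0.3501496199
Delta = -exp(-qT) * N(-d1) = -1.0000000000 * 0.3501496199 = -0.350150


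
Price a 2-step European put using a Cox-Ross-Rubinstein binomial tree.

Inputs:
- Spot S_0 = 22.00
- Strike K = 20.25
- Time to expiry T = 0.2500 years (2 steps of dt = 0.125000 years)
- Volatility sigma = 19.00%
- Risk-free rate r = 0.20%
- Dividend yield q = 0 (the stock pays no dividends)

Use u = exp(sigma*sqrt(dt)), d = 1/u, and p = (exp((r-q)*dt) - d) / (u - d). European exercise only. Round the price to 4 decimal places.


dt = T/N = 0.125000
u = exp(sigma*sqrt(dt)) = 1.069483; d = 1/u = 0.935031
p = (exp((r-q)*dt) - d) / (u - d) = 0.485072
Discount per step: exp(-r*dt) = 0.999750
Stock lattice S(k, i) with i counting down-moves:
  k=0: S(0,0) = 22.0000
  k=1: S(1,0) = 23.5286; S(1,1) = 20.5707
  k=2: S(2,0) = 25.1635; S(2,1) = 22.0000; S(2,2) = 19.2342
Terminal payoffs V(N, i) = max(K - S_T, 0):
  V(2,0) = 0.000000; V(2,1) = 0.000000; V(2,2) = 1.015757
Backward induction: V(k, i) = exp(-r*dt) * [p * V(k+1, i) + (1-p) * V(k+1, i+1)].
  V(1,0) = exp(-r*dt) * [p*0.000000 + (1-p)*0.000000] = 0.000000
  V(1,1) = exp(-r*dt) * [p*0.000000 + (1-p)*1.015757] = 0.522911
  V(0,0) = exp(-r*dt) * [p*0.000000 + (1-p)*0.522911] = 0.269194

Answer: Price = V(0,0) = 0.2692


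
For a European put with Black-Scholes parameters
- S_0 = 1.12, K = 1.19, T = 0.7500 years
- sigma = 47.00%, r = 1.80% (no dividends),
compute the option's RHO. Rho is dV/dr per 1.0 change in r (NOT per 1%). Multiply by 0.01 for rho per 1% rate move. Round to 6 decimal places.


d1 = 0.0877397440; d2 = -0.3192921958
phi(d1) = 0.3974096507; exp(-qT) = 1.0000000000; exp(-rT) = 0.9865907163
N(-d2) = 0.6252475250
Rho = -K*T*exp(-rT)*N(-d2) = -1.1900 * 0.7500 * 0.9865907163 * 0.6252475250 = -0.550551

Answer: Rho = -0.550551


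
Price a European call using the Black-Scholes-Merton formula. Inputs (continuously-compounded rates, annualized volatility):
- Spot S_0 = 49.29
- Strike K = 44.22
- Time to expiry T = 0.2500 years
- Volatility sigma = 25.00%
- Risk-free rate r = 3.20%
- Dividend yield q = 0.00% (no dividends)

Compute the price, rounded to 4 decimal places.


d1 = (ln(S/K) + (r - q + 0.5*sigma^2) * T) / (sigma * sqrt(T)) = 0.99485236
d2 = d1 - sigma * sqrt(T) = 0.86985236
exp(-rT) = 0.99203191; exp(-qT) = 1.00000000
C = S_0 * exp(-qT) * N(d1) - K * exp(-rT) * N(d2)
N(d1) = 0.84009596; N(d2) = 0.80780945
C = 49.2900 * 1.00000000 * 0.84009596 - 44.2200 * 0.99203191 * 0.80780945 = 5.9716

Answer: Price = 5.9716


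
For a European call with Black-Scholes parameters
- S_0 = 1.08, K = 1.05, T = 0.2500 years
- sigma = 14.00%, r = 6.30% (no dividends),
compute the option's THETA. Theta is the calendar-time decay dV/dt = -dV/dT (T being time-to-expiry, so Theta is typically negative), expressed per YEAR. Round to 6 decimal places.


d1 = 0.6624410995; d2 = 0.5924410995
phi(d1) = 0.3203463136; exp(-qT) = 1.0000000000; exp(-rT) = 0.9843733826
Theta = -S*exp(-qT)*phi(d1)*sigma/(2*sqrt(T)) - r*K*exp(-rT)*N(d2) + q*S*exp(-qT)*N(d1)
N(d1) = 0.7461557144; N(d2) = 0.7232223742; sqrt(T) = 0.5000000000
Term 1 = -1.0800 * 1.0000000000 * 0.3203463136 * 0.1400 / (2 * 0.5000000000) = -0.0484363626
Term 2 = -0.0630 * 1.0500 * 0.9843733826 * 0.7232223742 = -0.0470935645
Term 3 = 0 (no dividend yield, q = 0)
Theta = -0.0484363626 + (-0.0470935645) + (0.0000000000) = -0.095530

Answer: Theta = -0.095530


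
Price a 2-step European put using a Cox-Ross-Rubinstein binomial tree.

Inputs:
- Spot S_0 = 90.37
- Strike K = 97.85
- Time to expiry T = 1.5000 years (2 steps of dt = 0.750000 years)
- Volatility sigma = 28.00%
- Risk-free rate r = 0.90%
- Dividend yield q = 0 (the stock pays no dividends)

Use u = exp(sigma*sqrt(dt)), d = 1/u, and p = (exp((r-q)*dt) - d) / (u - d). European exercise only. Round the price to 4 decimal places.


dt = T/N = 0.750000
u = exp(sigma*sqrt(dt)) = 1.274415; d = 1/u = 0.784674
p = (exp((r-q)*dt) - d) / (u - d) = 0.453503
Discount per step: exp(-r*dt) = 0.993273
Stock lattice S(k, i) with i counting down-moves:
  k=0: S(0,0) = 90.3700
  k=1: S(1,0) = 115.1689; S(1,1) = 70.9110
  k=2: S(2,0) = 146.7729; S(2,1) = 90.3700; S(2,2) = 55.6420
Terminal payoffs V(N, i) = max(K - S_T, 0):
  V(2,0) = 0.000000; V(2,1) = 7.480000; V(2,2) = 42.208010
Backward induction: V(k, i) = exp(-r*dt) * [p * V(k+1, i) + (1-p) * V(k+1, i+1)].
  V(1,0) = exp(-r*dt) * [p*0.000000 + (1-p)*7.480000] = 4.060298
  V(1,1) = exp(-r*dt) * [p*7.480000 + (1-p)*42.208010] = 26.280760
  V(0,0) = exp(-r*dt) * [p*4.060298 + (1-p)*26.280760] = 16.094708

Answer: Price = V(0,0) = 16.0947


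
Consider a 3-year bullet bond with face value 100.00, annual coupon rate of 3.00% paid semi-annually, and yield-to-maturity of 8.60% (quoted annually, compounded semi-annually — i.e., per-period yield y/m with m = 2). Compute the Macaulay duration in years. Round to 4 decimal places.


Coupon per period c = face * coupon_rate / m = 1.500000
Periods per year m = 2; per-period yield y/m = 0.043000
Number of cashflows N = 6
Cashflows (t years, CF_t, discount factor 1/(1+y/m)^(m*t), PV):
  t = 0.5000: CF_t = 1.500000, DF = 0.958773, PV = 1.438159
  t = 1.0000: CF_t = 1.500000, DF = 0.919245, PV = 1.378868
  t = 1.5000: CF_t = 1.500000, DF = 0.881347, PV = 1.322021
  t = 2.0000: CF_t = 1.500000, DF = 0.845012, PV = 1.267518
  t = 2.5000: CF_t = 1.500000, DF = 0.810174, PV = 1.215261
  t = 3.0000: CF_t = 101.500000, DF = 0.776773, PV = 78.842465
Price P = sum_t PV_t = 85.464292
Macaulay numerator sum_t t * PV_t:
  t * PV_t at t = 0.5000: 0.719080
  t * PV_t at t = 1.0000: 1.378868
  t * PV_t at t = 1.5000: 1.983031
  t * PV_t at t = 2.0000: 2.535035
  t * PV_t at t = 2.5000: 3.038154
  t * PV_t at t = 3.0000: 236.527394
Macaulay duration D = (sum_t t * PV_t) / P = 246.181562 / 85.464292 = 2.880520

Answer: Macaulay duration = 2.8805 years


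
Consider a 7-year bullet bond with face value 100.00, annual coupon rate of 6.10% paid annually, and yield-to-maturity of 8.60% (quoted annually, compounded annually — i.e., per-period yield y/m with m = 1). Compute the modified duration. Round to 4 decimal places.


Coupon per period c = face * coupon_rate / m = 6.100000
Periods per year m = 1; per-period yield y/m = 0.086000
Number of cashflows N = 7
Cashflows (t years, CF_t, discount factor 1/(1+y/m)^(m*t), PV):
  t = 1.0000: CF_t = 6.100000, DF = 0.920810, PV = 5.616943
  t = 2.0000: CF_t = 6.100000, DF = 0.847892, PV = 5.172139
  t = 3.0000: CF_t = 6.100000, DF = 0.780747, PV = 4.762559
  t = 4.0000: CF_t = 6.100000, DF = 0.718920, PV = 4.385413
  t = 5.0000: CF_t = 6.100000, DF = 0.661989, PV = 4.038134
  t = 6.0000: CF_t = 6.100000, DF = 0.609566, PV = 3.718355
  t = 7.0000: CF_t = 106.100000, DF = 0.561295, PV = 59.553406
Price P = sum_t PV_t = 87.246950
First compute Macaulay numerator sum_t t * PV_t:
  t * PV_t at t = 1.0000: 5.616943
  t * PV_t at t = 2.0000: 10.344278
  t * PV_t at t = 3.0000: 14.287677
  t * PV_t at t = 4.0000: 17.541653
  t * PV_t at t = 5.0000: 20.190669
  t * PV_t at t = 6.0000: 22.310132
  t * PV_t at t = 7.0000: 416.873844
Macaulay duration D = 507.165196 / 87.246950 = 5.812985
Modified duration = D / (1 + y/m) = 5.812985 / (1 + 0.086000) = 5.352656

Answer: Modified duration = 5.3527


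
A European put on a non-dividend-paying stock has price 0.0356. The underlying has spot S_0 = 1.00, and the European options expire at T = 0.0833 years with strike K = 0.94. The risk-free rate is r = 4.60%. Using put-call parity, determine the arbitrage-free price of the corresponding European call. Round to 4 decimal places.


Put-call parity: C - P = S_0 * exp(-qT) - K * exp(-rT).
S_0 * exp(-qT) = 1.0000 * 1.00000000 = 1.00000000
K * exp(-rT) = 0.9400 * 0.99617553 = 0.93640500
C = P + S*exp(-qT) - K*exp(-rT)
C = 0.0356 + 1.00000000 - 0.93640500 = 0.0992

Answer: Call price = 0.0992


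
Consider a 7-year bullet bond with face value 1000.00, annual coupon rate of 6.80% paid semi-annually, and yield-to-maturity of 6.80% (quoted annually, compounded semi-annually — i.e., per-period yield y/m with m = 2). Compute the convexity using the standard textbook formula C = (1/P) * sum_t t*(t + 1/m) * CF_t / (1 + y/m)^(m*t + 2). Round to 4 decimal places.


Answer: Convexity = 36.9945

Derivation:
Coupon per period c = face * coupon_rate / m = 34.000000
Periods per year m = 2; per-period yield y/m = 0.034000
Number of cashflows N = 14
Cashflows (t years, CF_t, discount factor 1/(1+y/m)^(m*t), PV):
  t = 0.5000: CF_t = 34.000000, DF = 0.967118, PV = 32.882012
  t = 1.0000: CF_t = 34.000000, DF = 0.935317, PV = 31.800785
  t = 1.5000: CF_t = 34.000000, DF = 0.904562, PV = 30.755111
  t = 2.0000: CF_t = 34.000000, DF = 0.874818, PV = 29.743821
  t = 2.5000: CF_t = 34.000000, DF = 0.846052, PV = 28.765785
  t = 3.0000: CF_t = 34.000000, DF = 0.818233, PV = 27.819908
  t = 3.5000: CF_t = 34.000000, DF = 0.791327, PV = 26.905133
  t = 4.0000: CF_t = 34.000000, DF = 0.765307, PV = 26.020438
  t = 4.5000: CF_t = 34.000000, DF = 0.740142, PV = 25.164834
  t = 5.0000: CF_t = 34.000000, DF = 0.715805, PV = 24.337364
  t = 5.5000: CF_t = 34.000000, DF = 0.692268, PV = 23.537102
  t = 6.0000: CF_t = 34.000000, DF = 0.669505, PV = 22.763155
  t = 6.5000: CF_t = 34.000000, DF = 0.647490, PV = 22.014656
  t = 7.0000: CF_t = 1034.000000, DF = 0.626199, PV = 647.489897
Price P = sum_t PV_t = 1000.000000
Convexity numerator sum_t t*(t + 1/m) * CF_t / (1+y/m)^(m*t + 2):
  t = 0.5000: term = 15.377556
  t = 1.0000: term = 44.615732
  t = 1.5000: term = 86.297354
  t = 2.0000: term = 139.099538
  t = 2.5000: term = 201.788499
  t = 3.0000: term = 273.214602
  t = 3.5000: term = 352.307675
  t = 4.0000: term = 438.072544
  t = 4.5000: term = 529.584797
  t = 5.0000: term = 625.986757
  t = 5.5000: term = 726.483664
  t = 6.0000: term = 830.340042
  t = 6.5000: term = 936.876256
  t = 7.0000: term = 31794.443070
Convexity = (1/P) * sum = 36994.488084 / 1000.000000 = 36.994488


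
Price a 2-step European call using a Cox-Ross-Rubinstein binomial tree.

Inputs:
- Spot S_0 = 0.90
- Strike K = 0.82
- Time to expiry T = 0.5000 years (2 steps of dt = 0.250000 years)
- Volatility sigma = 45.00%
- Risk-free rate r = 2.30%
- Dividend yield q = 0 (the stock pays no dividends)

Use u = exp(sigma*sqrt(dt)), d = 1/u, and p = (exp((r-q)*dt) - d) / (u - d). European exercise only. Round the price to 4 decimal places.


dt = T/N = 0.250000
u = exp(sigma*sqrt(dt)) = 1.252323; d = 1/u = 0.798516
p = (exp((r-q)*dt) - d) / (u - d) = 0.456693
Discount per step: exp(-r*dt) = 0.994266
Stock lattice S(k, i) with i counting down-moves:
  k=0: S(0,0) = 0.9000
  k=1: S(1,0) = 1.1271; S(1,1) = 0.7187
  k=2: S(2,0) = 1.4115; S(2,1) = 0.9000; S(2,2) = 0.5739
Terminal payoffs V(N, i) = max(S_T - K, 0):
  V(2,0) = 0.591481; V(2,1) = 0.080000; V(2,2) = 0.000000
Backward induction: V(k, i) = exp(-r*dt) * [p * V(k+1, i) + (1-p) * V(k+1, i+1)].
  V(1,0) = exp(-r*dt) * [p*0.591481 + (1-p)*0.080000] = 0.311792
  V(1,1) = exp(-r*dt) * [p*0.080000 + (1-p)*0.000000] = 0.036326
  V(0,0) = exp(-r*dt) * [p*0.311792 + (1-p)*0.036326] = 0.161200

Answer: Price = V(0,0) = 0.1612


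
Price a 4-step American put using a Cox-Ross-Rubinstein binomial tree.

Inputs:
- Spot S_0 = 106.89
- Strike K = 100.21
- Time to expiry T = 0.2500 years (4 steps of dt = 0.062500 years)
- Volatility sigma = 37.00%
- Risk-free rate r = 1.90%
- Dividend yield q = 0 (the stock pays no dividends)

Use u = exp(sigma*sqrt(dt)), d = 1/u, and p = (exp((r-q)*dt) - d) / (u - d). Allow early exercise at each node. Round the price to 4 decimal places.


Answer: Price = V(0,0) = 4.9061

Derivation:
dt = T/N = 0.062500
u = exp(sigma*sqrt(dt)) = 1.096913; d = 1/u = 0.911649
p = (exp((r-q)*dt) - d) / (u - d) = 0.483305
Discount per step: exp(-r*dt) = 0.998813
Stock lattice S(k, i) with i counting down-moves:
  k=0: S(0,0) = 106.8900
  k=1: S(1,0) = 117.2490; S(1,1) = 97.4462
  k=2: S(2,0) = 128.6120; S(2,1) = 106.8900; S(2,2) = 88.8367
  k=3: S(3,0) = 141.0762; S(3,1) = 117.2490; S(3,2) = 97.4462; S(3,3) = 80.9879
  k=4: S(4,0) = 154.7484; S(4,1) = 128.6120; S(4,2) = 106.8900; S(4,3) = 88.8367; S(4,4) = 73.8326
Terminal payoffs V(N, i) = max(K - S_T, 0):
  V(4,0) = 0.000000; V(4,1) = 0.000000; V(4,2) = 0.000000; V(4,3) = 11.373263; V(4,4) = 26.377407
Backward induction: V(k, i) = exp(-r*dt) * [p * V(k+1, i) + (1-p) * V(k+1, i+1)]; then take max(V_cont, immediate exercise) for American.
  V(3,0) = exp(-r*dt) * [p*0.000000 + (1-p)*0.000000] = 0.000000; exercise = 0.000000; V(3,0) = max -> 0.000000
  V(3,1) = exp(-r*dt) * [p*0.000000 + (1-p)*0.000000] = 0.000000; exercise = 0.000000; V(3,1) = max -> 0.000000
  V(3,2) = exp(-r*dt) * [p*0.000000 + (1-p)*11.373263] = 5.869533; exercise = 2.763816; V(3,2) = max -> 5.869533
  V(3,3) = exp(-r*dt) * [p*11.373263 + (1-p)*26.377407] = 19.103130; exercise = 19.222059; V(3,3) = max -> 19.222059
  V(2,0) = exp(-r*dt) * [p*0.000000 + (1-p)*0.000000] = 0.000000; exercise = 0.000000; V(2,0) = max -> 0.000000
  V(2,1) = exp(-r*dt) * [p*0.000000 + (1-p)*5.869533] = 3.029159; exercise = 0.000000; V(2,1) = max -> 3.029159
  V(2,2) = exp(-r*dt) * [p*5.869533 + (1-p)*19.222059] = 12.753562; exercise = 11.373263; V(2,2) = max -> 12.753562
  V(1,0) = exp(-r*dt) * [p*0.000000 + (1-p)*3.029159] = 1.563294; exercise = 0.000000; V(1,0) = max -> 1.563294
  V(1,1) = exp(-r*dt) * [p*3.029159 + (1-p)*12.753562] = 8.044151; exercise = 2.763816; V(1,1) = max -> 8.044151
  V(0,0) = exp(-r*dt) * [p*1.563294 + (1-p)*8.044151] = 4.906090; exercise = 0.000000; V(0,0) = max -> 4.906090


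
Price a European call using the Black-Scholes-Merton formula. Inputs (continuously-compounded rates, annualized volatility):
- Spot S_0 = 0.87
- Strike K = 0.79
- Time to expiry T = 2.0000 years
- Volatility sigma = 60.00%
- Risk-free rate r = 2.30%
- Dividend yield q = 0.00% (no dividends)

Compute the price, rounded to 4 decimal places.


Answer: Price = 0.3282

Derivation:
d1 = (ln(S/K) + (r - q + 0.5*sigma^2) * T) / (sigma * sqrt(T)) = 0.59215510
d2 = d1 - sigma * sqrt(T) = -0.25637303
exp(-rT) = 0.95504196; exp(-qT) = 1.00000000
C = S_0 * exp(-qT) * N(d1) - K * exp(-rT) * N(d2)
N(d1) = 0.72312663; N(d2) = 0.39883140
C = 0.8700 * 1.00000000 * 0.72312663 - 0.7900 * 0.95504196 * 0.39883140 = 0.3282


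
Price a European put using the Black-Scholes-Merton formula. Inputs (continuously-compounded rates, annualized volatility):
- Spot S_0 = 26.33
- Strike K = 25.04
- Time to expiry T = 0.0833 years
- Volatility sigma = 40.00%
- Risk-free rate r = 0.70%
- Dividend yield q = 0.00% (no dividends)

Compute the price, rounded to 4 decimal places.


Answer: Price = 0.6422

Derivation:
d1 = (ln(S/K) + (r - q + 0.5*sigma^2) * T) / (sigma * sqrt(T)) = 0.49790422
d2 = d1 - sigma * sqrt(T) = 0.38245726
exp(-rT) = 0.99941707; exp(-qT) = 1.00000000
P = K * exp(-rT) * N(-d2) - S_0 * exp(-qT) * N(-d1)
N(-d1) = 0.30927578; N(-d2) = 0.35106111
P = 25.0400 * 0.99941707 * 0.35106111 - 26.3300 * 1.00000000 * 0.30927578 = 0.6422


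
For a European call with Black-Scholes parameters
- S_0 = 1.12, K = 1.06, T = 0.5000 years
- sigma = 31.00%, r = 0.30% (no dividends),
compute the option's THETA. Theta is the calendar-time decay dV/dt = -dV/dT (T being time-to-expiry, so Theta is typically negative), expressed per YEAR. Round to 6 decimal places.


Answer: Theta = -0.093318

Derivation:
d1 = 0.3676260800; d2 = 0.1484229779
phi(d1) = 0.3728746404; exp(-qT) = 1.0000000000; exp(-rT) = 0.9985011244
Theta = -S*exp(-qT)*phi(d1)*sigma/(2*sqrt(T)) - r*K*exp(-rT)*N(d2) + q*S*exp(-qT)*N(d1)
N(d1) = 0.6434239672; N(d2) = 0.5589955164; sqrt(T) = 0.7071067812
Term 1 = -1.1200 * 1.0000000000 * 0.3728746404 * 0.3100 / (2 * 0.7071067812) = -0.0915435112
Term 2 = -0.0030 * 1.0600 * 0.9985011244 * 0.5589955164 = -0.0017749413
Term 3 = 0 (no dividend yield, q = 0)
Theta = -0.0915435112 + (-0.0017749413) + (0.0000000000) = -0.093318


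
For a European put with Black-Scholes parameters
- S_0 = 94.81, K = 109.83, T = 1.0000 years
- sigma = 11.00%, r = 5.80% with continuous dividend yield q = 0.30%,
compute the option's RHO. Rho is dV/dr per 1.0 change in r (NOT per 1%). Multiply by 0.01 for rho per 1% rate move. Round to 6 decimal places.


Answer: Rho = -84.340651

Derivation:
d1 = -0.7818984261; d2 = -0.8918984261
phi(d1) = 0.2938690240; exp(-qT) = 0.9970044955; exp(-rT) = 0.9436499474
N(-d2) = 0.8137763108
Rho = -K*T*exp(-rT)*N(-d2) = -109.8300 * 1.0000 * 0.9436499474 * 0.8137763108 = -84.340651


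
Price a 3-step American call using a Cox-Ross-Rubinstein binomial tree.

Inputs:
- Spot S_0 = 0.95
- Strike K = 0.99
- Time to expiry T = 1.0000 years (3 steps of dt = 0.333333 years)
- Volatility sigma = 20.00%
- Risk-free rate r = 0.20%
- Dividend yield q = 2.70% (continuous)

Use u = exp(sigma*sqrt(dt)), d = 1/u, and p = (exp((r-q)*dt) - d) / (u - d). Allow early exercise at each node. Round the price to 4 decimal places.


Answer: Price = V(0,0) = 0.0554

Derivation:
dt = T/N = 0.333333
u = exp(sigma*sqrt(dt)) = 1.122401; d = 1/u = 0.890947
p = (exp((r-q)*dt) - d) / (u - d) = 0.435310
Discount per step: exp(-r*dt) = 0.999334
Stock lattice S(k, i) with i counting down-moves:
  k=0: S(0,0) = 0.9500
  k=1: S(1,0) = 1.0663; S(1,1) = 0.8464
  k=2: S(2,0) = 1.1968; S(2,1) = 0.9500; S(2,2) = 0.7541
  k=3: S(3,0) = 1.3433; S(3,1) = 1.0663; S(3,2) = 0.8464; S(3,3) = 0.6719
Terminal payoffs V(N, i) = max(S_T - K, 0):
  V(3,0) = 0.353283; V(3,1) = 0.076281; V(3,2) = 0.000000; V(3,3) = 0.000000
Backward induction: V(k, i) = exp(-r*dt) * [p * V(k+1, i) + (1-p) * V(k+1, i+1)]; then take max(V_cont, immediate exercise) for American.
  V(2,0) = exp(-r*dt) * [p*0.353283 + (1-p)*0.076281] = 0.196732; exercise = 0.206795; V(2,0) = max -> 0.206795
  V(2,1) = exp(-r*dt) * [p*0.076281 + (1-p)*0.000000] = 0.033184; exercise = 0.000000; V(2,1) = max -> 0.033184
  V(2,2) = exp(-r*dt) * [p*0.000000 + (1-p)*0.000000] = 0.000000; exercise = 0.000000; V(2,2) = max -> 0.000000
  V(1,0) = exp(-r*dt) * [p*0.206795 + (1-p)*0.033184] = 0.108686; exercise = 0.076281; V(1,0) = max -> 0.108686
  V(1,1) = exp(-r*dt) * [p*0.033184 + (1-p)*0.000000] = 0.014436; exercise = 0.000000; V(1,1) = max -> 0.014436
  V(0,0) = exp(-r*dt) * [p*0.108686 + (1-p)*0.014436] = 0.055427; exercise = 0.000000; V(0,0) = max -> 0.055427


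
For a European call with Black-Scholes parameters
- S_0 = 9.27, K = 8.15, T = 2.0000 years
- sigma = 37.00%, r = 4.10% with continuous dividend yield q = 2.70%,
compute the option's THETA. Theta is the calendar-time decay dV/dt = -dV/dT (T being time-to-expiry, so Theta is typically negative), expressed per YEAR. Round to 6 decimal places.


Answer: Theta = -0.381145

Derivation:
d1 = 0.5612238723; d2 = 0.0379648542
phi(d1) = 0.3408118714; exp(-qT) = 0.9474321065; exp(-rT) = 0.9212719587
Theta = -S*exp(-qT)*phi(d1)*sigma/(2*sqrt(T)) - r*K*exp(-rT)*N(d2) + q*S*exp(-qT)*N(d1)
N(d1) = 0.7126775345; N(d2) = 0.5151421479; sqrt(T) = 1.4142135624
Term 1 = -9.2700 * 0.9474321065 * 0.3408118714 * 0.3700 / (2 * 1.4142135624) = -0.3915608627
Term 2 = -0.0410 * 8.1500 * 0.9212719587 * 0.5151421479 = -0.1585829171
Term 3 = 0.0270 * 9.2700 * 0.9474321065 * 0.7126775345 = 0.1689992064
Theta = -0.3915608627 + (-0.1585829171) + (0.1689992064) = -0.381145


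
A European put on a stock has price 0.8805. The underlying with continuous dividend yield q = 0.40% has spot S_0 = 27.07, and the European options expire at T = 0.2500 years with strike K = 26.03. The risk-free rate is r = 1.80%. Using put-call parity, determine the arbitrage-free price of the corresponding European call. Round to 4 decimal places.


Answer: Call price = 2.0103

Derivation:
Put-call parity: C - P = S_0 * exp(-qT) - K * exp(-rT).
S_0 * exp(-qT) = 27.0700 * 0.99900050 = 27.04294353
K * exp(-rT) = 26.0300 * 0.99551011 = 25.91312816
C = P + S*exp(-qT) - K*exp(-rT)
C = 0.8805 + 27.04294353 - 25.91312816 = 2.0103


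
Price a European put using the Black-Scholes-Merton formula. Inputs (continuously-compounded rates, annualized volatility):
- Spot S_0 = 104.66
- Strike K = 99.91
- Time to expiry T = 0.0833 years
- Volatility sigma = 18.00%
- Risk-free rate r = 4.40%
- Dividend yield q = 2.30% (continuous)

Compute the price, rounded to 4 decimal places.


d1 = (ln(S/K) + (r - q + 0.5*sigma^2) * T) / (sigma * sqrt(T)) = 0.95370359
d2 = d1 - sigma * sqrt(T) = 0.90175246
exp(-rT) = 0.99634151; exp(-qT) = 0.99808593
P = K * exp(-rT) * N(-d2) - S_0 * exp(-qT) * N(-d1)
N(-d1) = 0.17011685; N(-d2) = 0.18359419
P = 99.9100 * 0.99634151 * 0.18359419 - 104.6600 * 0.99808593 * 0.17011685 = 0.5054

Answer: Price = 0.5054


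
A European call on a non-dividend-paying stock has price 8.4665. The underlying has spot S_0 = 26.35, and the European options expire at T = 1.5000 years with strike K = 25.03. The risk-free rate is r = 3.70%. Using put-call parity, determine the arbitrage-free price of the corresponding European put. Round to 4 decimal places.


Answer: Put price = 5.7952

Derivation:
Put-call parity: C - P = S_0 * exp(-qT) - K * exp(-rT).
S_0 * exp(-qT) = 26.3500 * 1.00000000 = 26.35000000
K * exp(-rT) = 25.0300 * 0.94601202 = 23.67868095
P = C - S*exp(-qT) + K*exp(-rT)
P = 8.4665 - 26.35000000 + 23.67868095 = 5.7952


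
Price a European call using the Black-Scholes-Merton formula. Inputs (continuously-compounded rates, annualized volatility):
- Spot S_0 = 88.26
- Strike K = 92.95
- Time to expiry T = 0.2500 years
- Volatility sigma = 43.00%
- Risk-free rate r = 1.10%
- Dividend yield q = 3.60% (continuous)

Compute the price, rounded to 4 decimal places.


Answer: Price = 5.3769

Derivation:
d1 = (ln(S/K) + (r - q + 0.5*sigma^2) * T) / (sigma * sqrt(T)) = -0.16238237
d2 = d1 - sigma * sqrt(T) = -0.37738237
exp(-rT) = 0.99725378; exp(-qT) = 0.99104038
C = S_0 * exp(-qT) * N(d1) - K * exp(-rT) * N(d2)
N(d1) = 0.43550238; N(d2) = 0.35294473
C = 88.2600 * 0.99104038 * 0.43550238 - 92.9500 * 0.99725378 * 0.35294473 = 5.3769


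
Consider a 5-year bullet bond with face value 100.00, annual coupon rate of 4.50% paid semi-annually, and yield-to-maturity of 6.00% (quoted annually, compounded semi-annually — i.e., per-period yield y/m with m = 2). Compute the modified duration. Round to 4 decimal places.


Coupon per period c = face * coupon_rate / m = 2.250000
Periods per year m = 2; per-period yield y/m = 0.030000
Number of cashflows N = 10
Cashflows (t years, CF_t, discount factor 1/(1+y/m)^(m*t), PV):
  t = 0.5000: CF_t = 2.250000, DF = 0.970874, PV = 2.184466
  t = 1.0000: CF_t = 2.250000, DF = 0.942596, PV = 2.120841
  t = 1.5000: CF_t = 2.250000, DF = 0.915142, PV = 2.059069
  t = 2.0000: CF_t = 2.250000, DF = 0.888487, PV = 1.999096
  t = 2.5000: CF_t = 2.250000, DF = 0.862609, PV = 1.940870
  t = 3.0000: CF_t = 2.250000, DF = 0.837484, PV = 1.884340
  t = 3.5000: CF_t = 2.250000, DF = 0.813092, PV = 1.829456
  t = 4.0000: CF_t = 2.250000, DF = 0.789409, PV = 1.776171
  t = 4.5000: CF_t = 2.250000, DF = 0.766417, PV = 1.724438
  t = 5.0000: CF_t = 102.250000, DF = 0.744094, PV = 76.083603
Price P = sum_t PV_t = 93.602348
First compute Macaulay numerator sum_t t * PV_t:
  t * PV_t at t = 0.5000: 1.092233
  t * PV_t at t = 1.0000: 2.120841
  t * PV_t at t = 1.5000: 3.088603
  t * PV_t at t = 2.0000: 3.998192
  t * PV_t at t = 2.5000: 4.852174
  t * PV_t at t = 3.0000: 5.653019
  t * PV_t at t = 3.5000: 6.403096
  t * PV_t at t = 4.0000: 7.104683
  t * PV_t at t = 4.5000: 7.759969
  t * PV_t at t = 5.0000: 380.418014
Macaulay duration D = 422.490824 / 93.602348 = 4.513678
Modified duration = D / (1 + y/m) = 4.513678 / (1 + 0.030000) = 4.382211

Answer: Modified duration = 4.3822


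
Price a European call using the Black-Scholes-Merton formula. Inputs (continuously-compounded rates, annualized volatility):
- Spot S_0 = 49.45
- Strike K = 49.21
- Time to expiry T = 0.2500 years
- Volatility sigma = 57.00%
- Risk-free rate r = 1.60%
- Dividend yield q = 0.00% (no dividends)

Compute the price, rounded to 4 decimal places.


Answer: Price = 5.7996

Derivation:
d1 = (ln(S/K) + (r - q + 0.5*sigma^2) * T) / (sigma * sqrt(T)) = 0.17360598
d2 = d1 - sigma * sqrt(T) = -0.11139402
exp(-rT) = 0.99600799; exp(-qT) = 1.00000000
C = S_0 * exp(-qT) * N(d1) - K * exp(-rT) * N(d2)
N(d1) = 0.56891243; N(d2) = 0.45565195
C = 49.4500 * 1.00000000 * 0.56891243 - 49.2100 * 0.99600799 * 0.45565195 = 5.7996


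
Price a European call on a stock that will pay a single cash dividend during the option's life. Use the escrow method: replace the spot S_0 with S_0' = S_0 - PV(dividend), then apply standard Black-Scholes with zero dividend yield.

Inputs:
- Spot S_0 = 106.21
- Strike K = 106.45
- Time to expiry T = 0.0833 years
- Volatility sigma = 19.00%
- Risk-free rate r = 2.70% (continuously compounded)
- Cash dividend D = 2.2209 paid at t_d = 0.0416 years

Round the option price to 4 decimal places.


PV(D) = D * exp(-r * t_d) = 2.2209 * 0.99887743 = 2.21840689
S_0' = S_0 - PV(D) = 106.2100 - 2.21840689 = 103.99159311
d1 = (ln(S_0'/K) + (r + sigma^2/2)*T) / (sigma*sqrt(T)) = -0.35765189
d2 = d1 - sigma*sqrt(T) = -0.41248920
exp(-rT) = 0.99775343
N(d1) = 0.36030192; N(d2) = 0.33999045
C = S_0' * N(d1) - K * exp(-rT) * N(d2) = 103.99159311 * 0.36030192 - 106.4500 * 0.99775343 * 0.33999045 = 1.3577

Answer: Price = 1.3577


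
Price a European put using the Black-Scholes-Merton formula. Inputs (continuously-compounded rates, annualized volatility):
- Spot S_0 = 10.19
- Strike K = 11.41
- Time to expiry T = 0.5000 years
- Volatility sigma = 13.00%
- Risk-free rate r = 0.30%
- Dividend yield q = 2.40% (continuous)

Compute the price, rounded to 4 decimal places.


Answer: Price = 1.3652

Derivation:
d1 = (ln(S/K) + (r - q + 0.5*sigma^2) * T) / (sigma * sqrt(T)) = -1.29844731
d2 = d1 - sigma * sqrt(T) = -1.39037119
exp(-rT) = 0.99850112; exp(-qT) = 0.98807171
P = K * exp(-rT) * N(-d2) - S_0 * exp(-qT) * N(-d1)
N(-d1) = 0.90293316; N(-d2) = 0.91779190
P = 11.4100 * 0.99850112 * 0.91779190 - 10.1900 * 0.98807171 * 0.90293316 = 1.3652


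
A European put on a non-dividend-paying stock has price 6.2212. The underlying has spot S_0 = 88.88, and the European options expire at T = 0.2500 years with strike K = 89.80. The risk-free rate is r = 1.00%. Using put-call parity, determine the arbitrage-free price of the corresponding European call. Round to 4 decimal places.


Answer: Call price = 5.5254

Derivation:
Put-call parity: C - P = S_0 * exp(-qT) - K * exp(-rT).
S_0 * exp(-qT) = 88.8800 * 1.00000000 = 88.88000000
K * exp(-rT) = 89.8000 * 0.99750312 = 89.57578039
C = P + S*exp(-qT) - K*exp(-rT)
C = 6.2212 + 88.88000000 - 89.57578039 = 5.5254


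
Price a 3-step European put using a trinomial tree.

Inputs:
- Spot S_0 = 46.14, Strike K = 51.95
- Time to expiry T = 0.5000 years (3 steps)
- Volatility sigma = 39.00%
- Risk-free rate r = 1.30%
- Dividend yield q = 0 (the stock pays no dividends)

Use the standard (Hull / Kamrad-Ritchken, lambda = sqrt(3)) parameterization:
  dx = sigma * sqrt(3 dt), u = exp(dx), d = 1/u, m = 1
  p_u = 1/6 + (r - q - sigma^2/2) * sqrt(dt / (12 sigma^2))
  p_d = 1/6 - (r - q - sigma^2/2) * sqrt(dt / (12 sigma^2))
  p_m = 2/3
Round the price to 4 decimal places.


dt = T/N = 0.166667; dx = sigma*sqrt(3*dt) = 0.275772
u = exp(dx) = 1.317547; d = 1/u = 0.758986
p_u = 0.147614, p_m = 0.666667, p_d = 0.185719
Discount per step: exp(-r*dt) = 0.997836
Stock lattice S(k, j) with j the centered position index:
  k=0: S(0,+0) = 46.1400
  k=1: S(1,-1) = 35.0196; S(1,+0) = 46.1400; S(1,+1) = 60.7916
  k=2: S(2,-2) = 26.5794; S(2,-1) = 35.0196; S(2,+0) = 46.1400; S(2,+1) = 60.7916; S(2,+2) = 80.0958
  k=3: S(3,-3) = 20.1734; S(3,-2) = 26.5794; S(3,-1) = 35.0196; S(3,+0) = 46.1400; S(3,+1) = 60.7916; S(3,+2) = 80.0958; S(3,+3) = 105.5300
Terminal payoffs V(N, j) = max(K - S_T, 0):
  V(3,-3) = 31.776592; V(3,-2) = 25.370587; V(3,-1) = 16.930375; V(3,+0) = 5.810000; V(3,+1) = 0.000000; V(3,+2) = 0.000000; V(3,+3) = 0.000000
Backward induction: V(k, j) = exp(-r*dt) * [p_u * V(k+1, j+1) + p_m * V(k+1, j) + p_d * V(k+1, j-1)]
  V(2,-2) = exp(-r*dt) * [p_u*16.930375 + p_m*25.370587 + p_d*31.776592] = 25.259623
  V(2,-1) = exp(-r*dt) * [p_u*5.810000 + p_m*16.930375 + p_d*25.370587] = 16.819879
  V(2,+0) = exp(-r*dt) * [p_u*0.000000 + p_m*5.810000 + p_d*16.930375] = 7.002442
  V(2,+1) = exp(-r*dt) * [p_u*0.000000 + p_m*0.000000 + p_d*5.810000] = 1.076694
  V(2,+2) = exp(-r*dt) * [p_u*0.000000 + p_m*0.000000 + p_d*0.000000] = 0.000000
  V(1,-1) = exp(-r*dt) * [p_u*7.002442 + p_m*16.819879 + p_d*25.259623] = 16.901451
  V(1,+0) = exp(-r*dt) * [p_u*1.076694 + p_m*7.002442 + p_d*16.819879] = 7.933797
  V(1,+1) = exp(-r*dt) * [p_u*0.000000 + p_m*1.076694 + p_d*7.002442] = 2.013916
  V(0,+0) = exp(-r*dt) * [p_u*2.013916 + p_m*7.933797 + p_d*16.901451] = 8.706521

Answer: Price = V(0,0) = 8.7065


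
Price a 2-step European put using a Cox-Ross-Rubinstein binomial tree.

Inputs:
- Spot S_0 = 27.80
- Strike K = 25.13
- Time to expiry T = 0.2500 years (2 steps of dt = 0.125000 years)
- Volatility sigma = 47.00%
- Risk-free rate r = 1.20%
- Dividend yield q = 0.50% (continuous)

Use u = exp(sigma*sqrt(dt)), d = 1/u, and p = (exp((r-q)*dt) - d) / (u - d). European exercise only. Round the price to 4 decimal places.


dt = T/N = 0.125000
u = exp(sigma*sqrt(dt)) = 1.180774; d = 1/u = 0.846902
p = (exp((r-q)*dt) - d) / (u - d) = 0.461175
Discount per step: exp(-r*dt) = 0.998501
Stock lattice S(k, i) with i counting down-moves:
  k=0: S(0,0) = 27.8000
  k=1: S(1,0) = 32.8255; S(1,1) = 23.5439
  k=2: S(2,0) = 38.7595; S(2,1) = 27.8000; S(2,2) = 19.9394
Terminal payoffs V(N, i) = max(K - S_T, 0):
  V(2,0) = 0.000000; V(2,1) = 0.000000; V(2,2) = 5.190637
Backward induction: V(k, i) = exp(-r*dt) * [p * V(k+1, i) + (1-p) * V(k+1, i+1)].
  V(1,0) = exp(-r*dt) * [p*0.000000 + (1-p)*0.000000] = 0.000000
  V(1,1) = exp(-r*dt) * [p*0.000000 + (1-p)*5.190637] = 2.792654
  V(0,0) = exp(-r*dt) * [p*0.000000 + (1-p)*2.792654] = 1.502497

Answer: Price = V(0,0) = 1.5025


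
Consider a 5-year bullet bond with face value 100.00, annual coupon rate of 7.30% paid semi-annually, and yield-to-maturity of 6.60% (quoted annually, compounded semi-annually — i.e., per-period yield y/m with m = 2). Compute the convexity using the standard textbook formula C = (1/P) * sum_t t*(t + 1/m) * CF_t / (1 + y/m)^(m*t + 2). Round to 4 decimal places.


Coupon per period c = face * coupon_rate / m = 3.650000
Periods per year m = 2; per-period yield y/m = 0.033000
Number of cashflows N = 10
Cashflows (t years, CF_t, discount factor 1/(1+y/m)^(m*t), PV):
  t = 0.5000: CF_t = 3.650000, DF = 0.968054, PV = 3.533398
  t = 1.0000: CF_t = 3.650000, DF = 0.937129, PV = 3.420521
  t = 1.5000: CF_t = 3.650000, DF = 0.907192, PV = 3.311249
  t = 2.0000: CF_t = 3.650000, DF = 0.878211, PV = 3.205469
  t = 2.5000: CF_t = 3.650000, DF = 0.850156, PV = 3.103068
  t = 3.0000: CF_t = 3.650000, DF = 0.822997, PV = 3.003938
  t = 3.5000: CF_t = 3.650000, DF = 0.796705, PV = 2.907975
  t = 4.0000: CF_t = 3.650000, DF = 0.771254, PV = 2.815077
  t = 4.5000: CF_t = 3.650000, DF = 0.746616, PV = 2.725147
  t = 5.0000: CF_t = 103.650000, DF = 0.722764, PV = 74.914536
Price P = sum_t PV_t = 102.940377
Convexity numerator sum_t t*(t + 1/m) * CF_t / (1+y/m)^(m*t + 2):
  t = 0.5000: term = 1.655625
  t = 1.0000: term = 4.808203
  t = 1.5000: term = 9.309203
  t = 2.0000: term = 15.019689
  t = 2.5000: term = 21.809810
  t = 3.0000: term = 29.558309
  t = 3.5000: term = 38.152061
  t = 4.0000: term = 47.485625
  t = 4.5000: term = 57.460824
  t = 5.0000: term = 1930.625962
Convexity = (1/P) * sum = 2155.885311 / 102.940377 = 20.943049

Answer: Convexity = 20.9430


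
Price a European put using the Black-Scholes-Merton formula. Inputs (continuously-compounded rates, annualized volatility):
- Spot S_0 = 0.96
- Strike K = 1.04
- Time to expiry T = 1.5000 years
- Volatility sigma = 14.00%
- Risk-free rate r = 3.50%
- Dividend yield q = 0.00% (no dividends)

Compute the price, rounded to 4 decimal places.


Answer: Price = 0.0808

Derivation:
d1 = (ln(S/K) + (r - q + 0.5*sigma^2) * T) / (sigma * sqrt(T)) = -0.07490019
d2 = d1 - sigma * sqrt(T) = -0.24636447
exp(-rT) = 0.94885432; exp(-qT) = 1.00000000
P = K * exp(-rT) * N(-d2) - S_0 * exp(-qT) * N(-d1)
N(-d1) = 0.52985294; N(-d2) = 0.59729995
P = 1.0400 * 0.94885432 * 0.59729995 - 0.9600 * 1.00000000 * 0.52985294 = 0.0808


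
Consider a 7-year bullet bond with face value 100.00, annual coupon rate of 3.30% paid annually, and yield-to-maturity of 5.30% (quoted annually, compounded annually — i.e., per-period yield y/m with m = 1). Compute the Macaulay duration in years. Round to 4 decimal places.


Coupon per period c = face * coupon_rate / m = 3.300000
Periods per year m = 1; per-period yield y/m = 0.053000
Number of cashflows N = 7
Cashflows (t years, CF_t, discount factor 1/(1+y/m)^(m*t), PV):
  t = 1.0000: CF_t = 3.300000, DF = 0.949668, PV = 3.133903
  t = 2.0000: CF_t = 3.300000, DF = 0.901869, PV = 2.976166
  t = 3.0000: CF_t = 3.300000, DF = 0.856475, PV = 2.826369
  t = 4.0000: CF_t = 3.300000, DF = 0.813367, PV = 2.684111
  t = 5.0000: CF_t = 3.300000, DF = 0.772428, PV = 2.549013
  t = 6.0000: CF_t = 3.300000, DF = 0.733550, PV = 2.420715
  t = 7.0000: CF_t = 103.300000, DF = 0.696629, PV = 71.961751
Price P = sum_t PV_t = 88.552029
Macaulay numerator sum_t t * PV_t:
  t * PV_t at t = 1.0000: 3.133903
  t * PV_t at t = 2.0000: 5.952333
  t * PV_t at t = 3.0000: 8.479106
  t * PV_t at t = 4.0000: 10.736444
  t * PV_t at t = 5.0000: 12.745066
  t * PV_t at t = 6.0000: 14.524292
  t * PV_t at t = 7.0000: 503.732258
Macaulay duration D = (sum_t t * PV_t) / P = 559.303402 / 88.552029 = 6.316099

Answer: Macaulay duration = 6.3161 years


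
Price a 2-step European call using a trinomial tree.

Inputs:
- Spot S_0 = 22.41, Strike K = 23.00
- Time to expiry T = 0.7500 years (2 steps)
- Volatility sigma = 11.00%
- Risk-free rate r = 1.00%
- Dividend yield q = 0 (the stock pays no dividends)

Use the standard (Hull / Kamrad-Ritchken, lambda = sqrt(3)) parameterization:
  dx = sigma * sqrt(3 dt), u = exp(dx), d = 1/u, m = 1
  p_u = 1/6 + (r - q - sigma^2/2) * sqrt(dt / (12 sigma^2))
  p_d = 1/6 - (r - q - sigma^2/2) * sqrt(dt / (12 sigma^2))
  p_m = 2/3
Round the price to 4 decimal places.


dt = T/N = 0.375000; dx = sigma*sqrt(3*dt) = 0.116673
u = exp(dx) = 1.123751; d = 1/u = 0.889876
p_u = 0.173015, p_m = 0.666667, p_d = 0.160319
Discount per step: exp(-r*dt) = 0.996257
Stock lattice S(k, j) with j the centered position index:
  k=0: S(0,+0) = 22.4100
  k=1: S(1,-1) = 19.9421; S(1,+0) = 22.4100; S(1,+1) = 25.1833
  k=2: S(2,-2) = 17.7460; S(2,-1) = 19.9421; S(2,+0) = 22.4100; S(2,+1) = 25.1833; S(2,+2) = 28.2997
Terminal payoffs V(N, j) = max(S_T - K, 0):
  V(2,-2) = 0.000000; V(2,-1) = 0.000000; V(2,+0) = 0.000000; V(2,+1) = 2.183271; V(2,+2) = 5.299737
Backward induction: V(k, j) = exp(-r*dt) * [p_u * V(k+1, j+1) + p_m * V(k+1, j) + p_d * V(k+1, j-1)]
  V(1,-1) = exp(-r*dt) * [p_u*0.000000 + p_m*0.000000 + p_d*0.000000] = 0.000000
  V(1,+0) = exp(-r*dt) * [p_u*2.183271 + p_m*0.000000 + p_d*0.000000] = 0.376324
  V(1,+1) = exp(-r*dt) * [p_u*5.299737 + p_m*2.183271 + p_d*0.000000] = 2.363565
  V(0,+0) = exp(-r*dt) * [p_u*2.363565 + p_m*0.376324 + p_d*0.000000] = 0.657344

Answer: Price = V(0,0) = 0.6573
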